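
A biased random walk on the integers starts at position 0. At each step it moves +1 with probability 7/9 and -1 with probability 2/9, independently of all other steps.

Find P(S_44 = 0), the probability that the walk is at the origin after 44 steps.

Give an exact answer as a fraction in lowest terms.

To be at 0 after 44 steps: need exactly 22 steps of +1 and 22 of -1.
Number of such sequences: C(44,22) = 2104098963720
Each has probability (7/9)^22 · (2/9)^22 = 16398978063355821105872896/969773729787523602876821942164080815560161
P = 2104098963720 · 16398978063355821105872896/969773729787523602876821942164080815560161 = 11501690916391331898165621626545111040/323257909929174534292273980721360271853387

Answer: 11501690916391331898165621626545111040/323257909929174534292273980721360271853387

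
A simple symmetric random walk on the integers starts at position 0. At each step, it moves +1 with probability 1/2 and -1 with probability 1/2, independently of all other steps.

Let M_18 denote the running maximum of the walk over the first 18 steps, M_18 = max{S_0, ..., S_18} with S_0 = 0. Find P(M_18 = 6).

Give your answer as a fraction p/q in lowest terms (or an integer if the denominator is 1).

Answer: 4641/65536

Derivation:
Let M_18 = max(S_0,...,S_18). Use the reflection principle: for j ≥ 1, #{paths with M_18 ≥ j} = #{S_18 ≥ j} + #{S_18 ≥ j+1}.
By reflection, #{M_18 ≥ 6} = #{S_18 ≥ 6} + #{S_18 ≥ 7} = 31180 + 12616 = 43796.
#{M_18 ≥ 7} = #{S_18 ≥ 7} + #{S_18 ≥ 8} = 12616 + 12616 = 25232.
#{M_18 = 6} = 43796 - 25232 = 18564.
P(M_18 = 6) = 18564/262144 = 4641/65536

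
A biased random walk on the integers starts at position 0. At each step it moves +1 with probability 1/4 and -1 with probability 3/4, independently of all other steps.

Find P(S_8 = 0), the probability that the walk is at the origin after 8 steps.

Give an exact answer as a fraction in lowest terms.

To be at 0 after 8 steps: need exactly 4 steps of +1 and 4 of -1.
Number of such sequences: C(8,4) = 70
Each has probability (1/4)^4 · (3/4)^4 = 81/65536
P = 70 · 81/65536 = 2835/32768

Answer: 2835/32768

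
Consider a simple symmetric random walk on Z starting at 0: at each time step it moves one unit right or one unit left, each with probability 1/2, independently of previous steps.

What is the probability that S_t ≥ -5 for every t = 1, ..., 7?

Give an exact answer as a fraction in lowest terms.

Let f(t,s) = #length-t paths at position s with S_1..S_t all ≥ -5.
f(t,s) = f(t-1,s-1) + f(t-1,s+1) for s ≥ -5; f(t,s) = 0 for s < -5.
t=0: f(0,0)=1
t=1: f(1,-1)=1 f(1,1)=1
t=2: f(2,-2)=1 f(2,0)=2 f(2,2)=1
t=3: f(3,-3)=1 f(3,-1)=3 f(3,1)=3 f(3,3)=1
t=4: f(4,-4)=1 f(4,-2)=4 f(4,0)=6 f(4,2)=4 f(4,4)=1
t=5: f(5,-5)=1 f(5,-3)=5 f(5,-1)=10 f(5,1)=10 f(5,3)=5 f(5,5)=1
t=6: f(6,-4)=6 f(6,-2)=15 f(6,0)=20 f(6,2)=15 f(6,4)=6 f(6,6)=1
t=7: f(7,-5)=6 f(7,-3)=21 f(7,-1)=35 f(7,1)=35 f(7,3)=21 f(7,5)=7 f(7,7)=1
Σ_s f(7,s) = 126
P = 126/128 = 63/64

Answer: 63/64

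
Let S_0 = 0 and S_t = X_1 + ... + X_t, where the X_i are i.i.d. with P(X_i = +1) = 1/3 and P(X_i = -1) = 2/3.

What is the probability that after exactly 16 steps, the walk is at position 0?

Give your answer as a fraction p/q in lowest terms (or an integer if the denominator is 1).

Answer: 366080/4782969

Derivation:
To be at 0 after 16 steps: need exactly 8 steps of +1 and 8 of -1.
Number of such sequences: C(16,8) = 12870
Each has probability (1/3)^8 · (2/3)^8 = 256/43046721
P = 12870 · 256/43046721 = 366080/4782969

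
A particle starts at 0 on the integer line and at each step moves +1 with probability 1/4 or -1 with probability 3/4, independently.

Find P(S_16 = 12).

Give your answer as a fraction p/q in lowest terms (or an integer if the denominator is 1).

Answer: 135/536870912

Derivation:
To reach position 12 after 16 steps: need 14 steps of +1 and 2 steps of -1.
Number of such sequences: C(16,14) = 120
Each has probability (1/4)^14 · (3/4)^2 = 9/4294967296
P = 120 · 9/4294967296 = 135/536870912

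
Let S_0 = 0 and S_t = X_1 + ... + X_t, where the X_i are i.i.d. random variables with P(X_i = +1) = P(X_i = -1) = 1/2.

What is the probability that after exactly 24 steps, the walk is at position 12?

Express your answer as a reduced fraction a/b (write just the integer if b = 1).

To reach position 12 after 24 steps: need 18 steps of +1 and 6 of -1.
Favorable paths: C(24,18) = 134596
Total paths: 2^24 = 16777216
P = 134596/16777216 = 33649/4194304

Answer: 33649/4194304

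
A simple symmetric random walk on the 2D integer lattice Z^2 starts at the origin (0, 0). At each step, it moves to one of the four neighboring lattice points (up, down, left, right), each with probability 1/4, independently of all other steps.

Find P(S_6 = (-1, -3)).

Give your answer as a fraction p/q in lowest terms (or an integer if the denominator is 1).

Let h be the number of horizontal steps (so 6-h are vertical). To end at (-1,-3) need (h-1)/2 right-steps and ((6-h)-3)/2 up-steps.
Sum over h with 1 ≤ h ≤ 3, h ≡ 1 (mod 2), 6-h ≡ 1 (mod 2):
h=1: C(6,1)·C(1,0)·C(5,1) = 6·1·5 = 30
h=3: C(6,3)·C(3,1)·C(3,0) = 20·3·1 = 60
Total favorable: 90
Total paths: 4^6 = 4096
P = 90/4096 = 45/2048

Answer: 45/2048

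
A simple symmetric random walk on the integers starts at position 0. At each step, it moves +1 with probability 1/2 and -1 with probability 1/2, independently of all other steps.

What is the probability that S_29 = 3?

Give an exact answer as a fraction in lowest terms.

Answer: 67863915/536870912

Derivation:
To reach position 3 after 29 steps: need 16 steps of +1 and 13 of -1.
Favorable paths: C(29,16) = 67863915
Total paths: 2^29 = 536870912
P = 67863915/536870912 = 67863915/536870912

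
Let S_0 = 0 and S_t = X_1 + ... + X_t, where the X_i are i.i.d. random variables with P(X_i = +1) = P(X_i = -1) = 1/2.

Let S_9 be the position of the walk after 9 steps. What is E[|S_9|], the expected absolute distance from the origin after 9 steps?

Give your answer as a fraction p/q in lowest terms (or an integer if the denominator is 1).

S_9 takes values m ≡ 1 (mod 2) with |m| ≤ 9; P(S_9=m) = C(9,(9+m)/2)/2^9.
Total paths: 2^9 = 512
Distribution: P(S=-9)=1/512, P(S=-7)=9/512, P(S=-5)=36/512, P(S=-3)=84/512, P(S=-1)=126/512, P(S=1)=126/512, P(S=3)=84/512, P(S=5)=36/512, P(S=7)=9/512, P(S=9)=1/512
E[|S_9|] = Σ_m |m|·P(S_9=m) = 1260/512 = 315/128

Answer: 315/128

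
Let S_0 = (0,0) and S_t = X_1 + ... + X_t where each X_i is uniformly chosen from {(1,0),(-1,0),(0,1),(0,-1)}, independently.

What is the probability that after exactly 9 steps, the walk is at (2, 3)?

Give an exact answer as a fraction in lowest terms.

Let h be the number of horizontal steps (so 9-h are vertical). To end at (2,3) need (h+2)/2 right-steps and ((9-h)+3)/2 up-steps.
Sum over h with 2 ≤ h ≤ 6, h ≡ 0 (mod 2), 9-h ≡ 1 (mod 2):
h=2: C(9,2)·C(2,2)·C(7,5) = 36·1·21 = 756
h=4: C(9,4)·C(4,3)·C(5,4) = 126·4·5 = 2520
h=6: C(9,6)·C(6,4)·C(3,3) = 84·15·1 = 1260
Total favorable: 4536
Total paths: 4^9 = 262144
P = 4536/262144 = 567/32768

Answer: 567/32768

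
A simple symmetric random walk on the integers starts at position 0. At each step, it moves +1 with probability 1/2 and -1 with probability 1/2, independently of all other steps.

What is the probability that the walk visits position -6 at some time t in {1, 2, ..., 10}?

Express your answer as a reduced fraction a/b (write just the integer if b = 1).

Count via complement. Let g(t,s) = #length-t paths at position s with S_1..S_t all ≠ -6.
g(t,s) = g(t-1,s-1) + g(t-1,s+1) for s ≠ -6; g(t,-6) = 0.
t=0: g(0,0)=1
t=1: g(1,-1)=1 g(1,1)=1
t=2: g(2,-2)=1 g(2,0)=2 g(2,2)=1
t=3: g(3,-3)=1 g(3,-1)=3 g(3,1)=3 g(3,3)=1
t=4: g(4,-4)=1 g(4,-2)=4 g(4,0)=6 g(4,2)=4 g(4,4)=1
t=5: g(5,-5)=1 g(5,-3)=5 g(5,-1)=10 g(5,1)=10 g(5,3)=5 g(5,5)=1
t=6: g(6,-4)=6 g(6,-2)=15 g(6,0)=20 g(6,2)=15 g(6,4)=6 g(6,6)=1
t=7: g(7,-5)=6 g(7,-3)=21 g(7,-1)=35 g(7,1)=35 g(7,3)=21 g(7,5)=7 g(7,7)=1
t=8: g(8,-4)=27 g(8,-2)=56 g(8,0)=70 g(8,2)=56 g(8,4)=28 g(8,6)=8 g(8,8)=1
t=9: g(9,-5)=27 g(9,-3)=83 g(9,-1)=126 g(9,1)=126 g(9,3)=84 g(9,5)=36 g(9,7)=9 g(9,9)=1
t=10: g(10,-4)=110 g(10,-2)=209 g(10,0)=252 g(10,2)=210 g(10,4)=120 g(10,6)=45 g(10,8)=10 g(10,10)=1
Paths never hitting -6: Σ_s g(10,s) = 957
Paths hitting -6: 2^10 - 957 = 67
P = 67/1024 = 67/1024

Answer: 67/1024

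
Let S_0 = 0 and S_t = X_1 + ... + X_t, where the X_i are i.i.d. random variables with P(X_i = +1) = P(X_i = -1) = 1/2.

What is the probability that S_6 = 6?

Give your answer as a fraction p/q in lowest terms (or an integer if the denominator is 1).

Answer: 1/64

Derivation:
To reach position 6 after 6 steps: need 6 steps of +1 and 0 of -1.
Favorable paths: C(6,6) = 1
Total paths: 2^6 = 64
P = 1/64 = 1/64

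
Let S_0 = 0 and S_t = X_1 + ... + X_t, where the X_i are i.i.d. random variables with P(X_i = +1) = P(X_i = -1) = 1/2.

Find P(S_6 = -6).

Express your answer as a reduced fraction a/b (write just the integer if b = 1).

Answer: 1/64

Derivation:
To reach position -6 after 6 steps: need 0 steps of +1 and 6 of -1.
Favorable paths: C(6,0) = 1
Total paths: 2^6 = 64
P = 1/64 = 1/64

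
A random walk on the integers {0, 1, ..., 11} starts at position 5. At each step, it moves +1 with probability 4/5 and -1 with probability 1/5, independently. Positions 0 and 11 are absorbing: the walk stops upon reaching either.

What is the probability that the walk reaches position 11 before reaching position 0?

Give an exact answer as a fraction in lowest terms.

Answer: 1396736/1398101

Derivation:
Biased walk: p = 4/5, q = 1/5, r = q/p = 1/4
Gambler's ruin: P(hit 11 before 0 | start at 5) = (1 - r^a)/(1 - r^N)
r^5 = 1/1024; r^11 = 1/4194304
P = (1 - 1/1024) / (1 - 1/4194304) = 1023/1024 / 4194303/4194304 = 1396736/1398101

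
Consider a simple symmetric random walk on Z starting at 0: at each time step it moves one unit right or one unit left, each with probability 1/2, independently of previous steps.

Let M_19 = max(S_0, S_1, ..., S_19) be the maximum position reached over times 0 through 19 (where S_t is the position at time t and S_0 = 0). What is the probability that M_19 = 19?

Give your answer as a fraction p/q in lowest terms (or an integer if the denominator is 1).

Answer: 1/524288

Derivation:
Let M_19 = max(S_0,...,S_19). Use the reflection principle: for j ≥ 1, #{paths with M_19 ≥ j} = #{S_19 ≥ j} + #{S_19 ≥ j+1}.
By reflection, #{M_19 ≥ 19} = #{S_19 ≥ 19} + #{S_19 ≥ 20} = 1 + 0 = 1.
#{M_19 ≥ 20} = #{S_19 ≥ 20} + #{S_19 ≥ 21} = 0 + 0 = 0.
#{M_19 = 19} = 1 - 0 = 1.
P(M_19 = 19) = 1/524288 = 1/524288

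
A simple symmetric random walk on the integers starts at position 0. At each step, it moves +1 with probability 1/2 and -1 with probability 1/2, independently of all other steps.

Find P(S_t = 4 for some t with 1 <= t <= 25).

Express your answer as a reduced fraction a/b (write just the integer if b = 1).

Answer: 1779879/4194304

Derivation:
Count via complement. Let g(t,s) = #length-t paths at position s with S_1..S_t all ≠ 4.
g(t,s) = g(t-1,s-1) + g(t-1,s+1) for s ≠ 4; g(t,4) = 0.
t=0: g(0,0)=1
t=1: g(1,-1)=1 g(1,1)=1
t=2: g(2,-2)=1 g(2,0)=2 g(2,2)=1
t=3: g(3,-3)=1 g(3,-1)=3 g(3,1)=3 g(3,3)=1
t=4: g(4,-4)=1 g(4,-2)=4 g(4,0)=6 g(4,2)=4
t=5: g(5,-5)=1 g(5,-3)=5 g(5,-1)=10 g(5,1)=10 g(5,3)=4
t=6: g(6,-6)=1 g(6,-4)=6 g(6,-2)=15 g(6,0)=20 g(6,2)=14
t=7: g(7,-7)=1 g(7,-5)=7 g(7,-3)=21 g(7,-1)=35 g(7,1)=34 g(7,3)=14
t=8: g(8,-8)=1 g(8,-6)=8 g(8,-4)=28 g(8,-2)=56 g(8,0)=69 g(8,2)=48
t=9: g(9,-9)=1 g(9,-7)=9 g(9,-5)=36 g(9,-3)=84 g(9,-1)=125 g(9,1)=117 g(9,3)=48
t=10: g(10,-10)=1 g(10,-8)=10 g(10,-6)=45 g(10,-4)=120 g(10,-2)=209 g(10,0)=242 g(10,2)=165
t=11: g(11,-11)=1 g(11,-9)=11 g(11,-7)=55 g(11,-5)=165 g(11,-3)=329 g(11,-1)=451 g(11,1)=407 g(11,3)=165
t=12: g(12,-12)=1 g(12,-10)=12 g(12,-8)=66 g(12,-6)=220 g(12,-4)=494 g(12,-2)=780 g(12,0)=858 g(12,2)=572
t=13: g(13,-13)=1 g(13,-11)=13 g(13,-9)=78 g(13,-7)=286 g(13,-5)=714 g(13,-3)=1274 g(13,-1)=1638 g(13,1)=1430 g(13,3)=572
t=14: g(14,-14)=1 g(14,-12)=14 g(14,-10)=91 g(14,-8)=364 g(14,-6)=1000 g(14,-4)=1988 g(14,-2)=2912 g(14,0)=3068 g(14,2)=2002
t=15: g(15,-15)=1 g(15,-13)=15 g(15,-11)=105 g(15,-9)=455 g(15,-7)=1364 g(15,-5)=2988 g(15,-3)=4900 g(15,-1)=5980 g(15,1)=5070 g(15,3)=2002
t=16: g(16,-16)=1 g(16,-14)=16 g(16,-12)=120 g(16,-10)=560 g(16,-8)=1819 g(16,-6)=4352 g(16,-4)=7888 g(16,-2)=10880 g(16,0)=11050 g(16,2)=7072
t=17: g(17,-17)=1 g(17,-15)=17 g(17,-13)=136 g(17,-11)=680 g(17,-9)=2379 g(17,-7)=6171 g(17,-5)=12240 g(17,-3)=18768 g(17,-1)=21930 g(17,1)=18122 g(17,3)=7072
t=18: g(18,-18)=1 g(18,-16)=18 g(18,-14)=153 g(18,-12)=816 g(18,-10)=3059 g(18,-8)=8550 g(18,-6)=18411 g(18,-4)=31008 g(18,-2)=40698 g(18,0)=40052 g(18,2)=25194
t=19: g(19,-19)=1 g(19,-17)=19 g(19,-15)=171 g(19,-13)=969 g(19,-11)=3875 g(19,-9)=11609 g(19,-7)=26961 g(19,-5)=49419 g(19,-3)=71706 g(19,-1)=80750 g(19,1)=65246 g(19,3)=25194
t=20: g(20,-20)=1 g(20,-18)=20 g(20,-16)=190 g(20,-14)=1140 g(20,-12)=4844 g(20,-10)=15484 g(20,-8)=38570 g(20,-6)=76380 g(20,-4)=121125 g(20,-2)=152456 g(20,0)=145996 g(20,2)=90440
t=21: g(21,-21)=1 g(21,-19)=21 g(21,-17)=210 g(21,-15)=1330 g(21,-13)=5984 g(21,-11)=20328 g(21,-9)=54054 g(21,-7)=114950 g(21,-5)=197505 g(21,-3)=273581 g(21,-1)=298452 g(21,1)=236436 g(21,3)=90440
t=22: g(22,-22)=1 g(22,-20)=22 g(22,-18)=231 g(22,-16)=1540 g(22,-14)=7314 g(22,-12)=26312 g(22,-10)=74382 g(22,-8)=169004 g(22,-6)=312455 g(22,-4)=471086 g(22,-2)=572033 g(22,0)=534888 g(22,2)=326876
t=23: g(23,-23)=1 g(23,-21)=23 g(23,-19)=253 g(23,-17)=1771 g(23,-15)=8854 g(23,-13)=33626 g(23,-11)=100694 g(23,-9)=243386 g(23,-7)=481459 g(23,-5)=783541 g(23,-3)=1043119 g(23,-1)=1106921 g(23,1)=861764 g(23,3)=326876
t=24: g(24,-24)=1 g(24,-22)=24 g(24,-20)=276 g(24,-18)=2024 g(24,-16)=10625 g(24,-14)=42480 g(24,-12)=134320 g(24,-10)=344080 g(24,-8)=724845 g(24,-6)=1265000 g(24,-4)=1826660 g(24,-2)=2150040 g(24,0)=1968685 g(24,2)=1188640
t=25: g(25,-25)=1 g(25,-23)=25 g(25,-21)=300 g(25,-19)=2300 g(25,-17)=12649 g(25,-15)=53105 g(25,-13)=176800 g(25,-11)=478400 g(25,-9)=1068925 g(25,-7)=1989845 g(25,-5)=3091660 g(25,-3)=3976700 g(25,-1)=4118725 g(25,1)=3157325 g(25,3)=1188640
Paths never hitting 4: Σ_s g(25,s) = 19315400
Paths hitting 4: 2^25 - 19315400 = 14239032
P = 14239032/33554432 = 1779879/4194304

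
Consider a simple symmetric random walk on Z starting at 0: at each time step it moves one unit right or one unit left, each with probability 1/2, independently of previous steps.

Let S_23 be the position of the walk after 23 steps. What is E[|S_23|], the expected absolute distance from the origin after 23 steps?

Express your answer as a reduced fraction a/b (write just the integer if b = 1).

Answer: 2028117/524288

Derivation:
S_23 takes values m ≡ 1 (mod 2) with |m| ≤ 23; P(S_23=m) = C(23,(23+m)/2)/2^23.
Total paths: 2^23 = 8388608
Distribution: P(S=-23)=1/8388608, P(S=-21)=23/8388608, P(S=-19)=253/8388608, P(S=-17)=1771/8388608, P(S=-15)=8855/8388608, P(S=-13)=33649/8388608, P(S=-11)=100947/8388608, P(S=-9)=245157/8388608, P(S=-7)=490314/8388608, P(S=-5)=817190/8388608, P(S=-3)=1144066/8388608, P(S=-1)=1352078/8388608, P(S=1)=1352078/8388608, P(S=3)=1144066/8388608, P(S=5)=817190/8388608, P(S=7)=490314/8388608, P(S=9)=245157/8388608, P(S=11)=100947/8388608, P(S=13)=33649/8388608, P(S=15)=8855/8388608, P(S=17)=1771/8388608, P(S=19)=253/8388608, P(S=21)=23/8388608, P(S=23)=1/8388608
E[|S_23|] = Σ_m |m|·P(S_23=m) = 32449872/8388608 = 2028117/524288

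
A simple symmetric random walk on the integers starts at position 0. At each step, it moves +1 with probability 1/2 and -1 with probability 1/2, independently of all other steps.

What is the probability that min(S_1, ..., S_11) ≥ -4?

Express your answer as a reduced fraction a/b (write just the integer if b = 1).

Let f(t,s) = #length-t paths at position s with S_1..S_t all ≥ -4.
f(t,s) = f(t-1,s-1) + f(t-1,s+1) for s ≥ -4; f(t,s) = 0 for s < -4.
t=0: f(0,0)=1
t=1: f(1,-1)=1 f(1,1)=1
t=2: f(2,-2)=1 f(2,0)=2 f(2,2)=1
t=3: f(3,-3)=1 f(3,-1)=3 f(3,1)=3 f(3,3)=1
t=4: f(4,-4)=1 f(4,-2)=4 f(4,0)=6 f(4,2)=4 f(4,4)=1
t=5: f(5,-3)=5 f(5,-1)=10 f(5,1)=10 f(5,3)=5 f(5,5)=1
t=6: f(6,-4)=5 f(6,-2)=15 f(6,0)=20 f(6,2)=15 f(6,4)=6 f(6,6)=1
t=7: f(7,-3)=20 f(7,-1)=35 f(7,1)=35 f(7,3)=21 f(7,5)=7 f(7,7)=1
t=8: f(8,-4)=20 f(8,-2)=55 f(8,0)=70 f(8,2)=56 f(8,4)=28 f(8,6)=8 f(8,8)=1
t=9: f(9,-3)=75 f(9,-1)=125 f(9,1)=126 f(9,3)=84 f(9,5)=36 f(9,7)=9 f(9,9)=1
t=10: f(10,-4)=75 f(10,-2)=200 f(10,0)=251 f(10,2)=210 f(10,4)=120 f(10,6)=45 f(10,8)=10 f(10,10)=1
t=11: f(11,-3)=275 f(11,-1)=451 f(11,1)=461 f(11,3)=330 f(11,5)=165 f(11,7)=55 f(11,9)=11 f(11,11)=1
Σ_s f(11,s) = 1749
P = 1749/2048 = 1749/2048

Answer: 1749/2048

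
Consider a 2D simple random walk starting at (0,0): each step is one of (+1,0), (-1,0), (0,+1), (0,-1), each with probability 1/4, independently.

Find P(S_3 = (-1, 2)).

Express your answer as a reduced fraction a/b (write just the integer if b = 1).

Let h be the number of horizontal steps (so 3-h are vertical). To end at (-1,2) need (h-1)/2 right-steps and ((3-h)+2)/2 up-steps.
Sum over h with 1 ≤ h ≤ 1, h ≡ 1 (mod 2), 3-h ≡ 0 (mod 2):
h=1: C(3,1)·C(1,0)·C(2,2) = 3·1·1 = 3
Total favorable: 3
Total paths: 4^3 = 64
P = 3/64 = 3/64

Answer: 3/64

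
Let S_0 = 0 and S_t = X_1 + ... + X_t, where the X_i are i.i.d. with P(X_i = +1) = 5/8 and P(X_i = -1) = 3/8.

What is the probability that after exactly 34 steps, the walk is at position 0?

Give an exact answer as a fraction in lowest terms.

Answer: 57480294728968402862548828125/1267650600228229401496703205376

Derivation:
To be at 0 after 34 steps: need exactly 17 steps of +1 and 17 of -1.
Number of such sequences: C(34,17) = 2333606220
Each has probability (5/8)^17 · (3/8)^17 = 98526125335693359375/5070602400912917605986812821504
P = 2333606220 · 98526125335693359375/5070602400912917605986812821504 = 57480294728968402862548828125/1267650600228229401496703205376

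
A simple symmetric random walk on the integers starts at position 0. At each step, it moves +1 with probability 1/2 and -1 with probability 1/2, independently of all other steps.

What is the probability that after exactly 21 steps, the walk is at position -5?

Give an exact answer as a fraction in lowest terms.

To reach position -5 after 21 steps: need 8 steps of +1 and 13 of -1.
Favorable paths: C(21,8) = 203490
Total paths: 2^21 = 2097152
P = 203490/2097152 = 101745/1048576

Answer: 101745/1048576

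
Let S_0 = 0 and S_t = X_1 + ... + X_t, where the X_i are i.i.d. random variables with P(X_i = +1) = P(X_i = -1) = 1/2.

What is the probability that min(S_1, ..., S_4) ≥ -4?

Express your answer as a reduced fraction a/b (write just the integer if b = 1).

Let f(t,s) = #length-t paths at position s with S_1..S_t all ≥ -4.
f(t,s) = f(t-1,s-1) + f(t-1,s+1) for s ≥ -4; f(t,s) = 0 for s < -4.
t=0: f(0,0)=1
t=1: f(1,-1)=1 f(1,1)=1
t=2: f(2,-2)=1 f(2,0)=2 f(2,2)=1
t=3: f(3,-3)=1 f(3,-1)=3 f(3,1)=3 f(3,3)=1
t=4: f(4,-4)=1 f(4,-2)=4 f(4,0)=6 f(4,2)=4 f(4,4)=1
Σ_s f(4,s) = 16
P = 16/16 = 1

Answer: 1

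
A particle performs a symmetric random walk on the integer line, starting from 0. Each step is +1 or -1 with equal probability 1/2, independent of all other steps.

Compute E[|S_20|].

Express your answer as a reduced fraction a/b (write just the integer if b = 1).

S_20 takes values m ≡ 0 (mod 2) with |m| ≤ 20; P(S_20=m) = C(20,(20+m)/2)/2^20.
Total paths: 2^20 = 1048576
Distribution: P(S=-20)=1/1048576, P(S=-18)=20/1048576, P(S=-16)=190/1048576, P(S=-14)=1140/1048576, P(S=-12)=4845/1048576, P(S=-10)=15504/1048576, P(S=-8)=38760/1048576, P(S=-6)=77520/1048576, P(S=-4)=125970/1048576, P(S=-2)=167960/1048576, P(S=0)=184756/1048576, P(S=2)=167960/1048576, P(S=4)=125970/1048576, P(S=6)=77520/1048576, P(S=8)=38760/1048576, P(S=10)=15504/1048576, P(S=12)=4845/1048576, P(S=14)=1140/1048576, P(S=16)=190/1048576, P(S=18)=20/1048576, P(S=20)=1/1048576
E[|S_20|] = Σ_m |m|·P(S_20=m) = 3695120/1048576 = 230945/65536

Answer: 230945/65536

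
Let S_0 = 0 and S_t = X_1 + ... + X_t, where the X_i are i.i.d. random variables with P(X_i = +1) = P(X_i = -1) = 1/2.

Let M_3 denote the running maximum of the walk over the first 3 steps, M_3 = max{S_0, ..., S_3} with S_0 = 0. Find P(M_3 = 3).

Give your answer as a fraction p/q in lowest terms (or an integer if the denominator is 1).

Let M_3 = max(S_0,...,S_3). Use the reflection principle: for j ≥ 1, #{paths with M_3 ≥ j} = #{S_3 ≥ j} + #{S_3 ≥ j+1}.
By reflection, #{M_3 ≥ 3} = #{S_3 ≥ 3} + #{S_3 ≥ 4} = 1 + 0 = 1.
#{M_3 ≥ 4} = #{S_3 ≥ 4} + #{S_3 ≥ 5} = 0 + 0 = 0.
#{M_3 = 3} = 1 - 0 = 1.
P(M_3 = 3) = 1/8 = 1/8

Answer: 1/8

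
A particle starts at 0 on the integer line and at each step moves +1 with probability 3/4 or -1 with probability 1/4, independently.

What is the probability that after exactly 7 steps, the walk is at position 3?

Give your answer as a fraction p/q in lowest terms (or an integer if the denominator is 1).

To reach position 3 after 7 steps: need 5 steps of +1 and 2 steps of -1.
Number of such sequences: C(7,5) = 21
Each has probability (3/4)^5 · (1/4)^2 = 243/16384
P = 21 · 243/16384 = 5103/16384

Answer: 5103/16384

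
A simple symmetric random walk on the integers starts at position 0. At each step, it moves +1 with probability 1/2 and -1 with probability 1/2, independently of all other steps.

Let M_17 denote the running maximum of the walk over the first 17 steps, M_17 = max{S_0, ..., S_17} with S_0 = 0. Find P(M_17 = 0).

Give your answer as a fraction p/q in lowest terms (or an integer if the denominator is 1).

Answer: 12155/65536

Derivation:
Let M_17 = max(S_0,...,S_17). Use the reflection principle: for j ≥ 1, #{paths with M_17 ≥ j} = #{S_17 ≥ j} + #{S_17 ≥ j+1}.
P(M_17 ≥ 0) = 1 since S_0 = 0, so #{M_17 ≥ 0} = 131072.
#{M_17 ≥ 1} = #{S_17 ≥ 1} + #{S_17 ≥ 2} = 65536 + 41226 = 106762.
#{M_17 = 0} = 131072 - 106762 = 24310.
P(M_17 = 0) = 24310/131072 = 12155/65536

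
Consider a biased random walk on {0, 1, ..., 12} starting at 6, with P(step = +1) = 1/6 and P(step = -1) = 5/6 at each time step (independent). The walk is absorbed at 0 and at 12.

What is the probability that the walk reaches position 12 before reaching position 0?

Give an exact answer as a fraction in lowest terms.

Answer: 1/15626

Derivation:
Biased walk: p = 1/6, q = 5/6, r = q/p = 5
Gambler's ruin: P(hit 12 before 0 | start at 6) = (1 - r^a)/(1 - r^N)
r^6 = 15625; r^12 = 244140625
P = (1 - 15625) / (1 - 244140625) = -15624 / -244140624 = 1/15626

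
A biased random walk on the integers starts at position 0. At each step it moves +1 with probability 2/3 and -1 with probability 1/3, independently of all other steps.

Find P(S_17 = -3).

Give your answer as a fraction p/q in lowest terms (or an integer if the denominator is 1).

To reach position -3 after 17 steps: need 7 steps of +1 and 10 steps of -1.
Number of such sequences: C(17,7) = 19448
Each has probability (2/3)^7 · (1/3)^10 = 128/129140163
P = 19448 · 128/129140163 = 2489344/129140163

Answer: 2489344/129140163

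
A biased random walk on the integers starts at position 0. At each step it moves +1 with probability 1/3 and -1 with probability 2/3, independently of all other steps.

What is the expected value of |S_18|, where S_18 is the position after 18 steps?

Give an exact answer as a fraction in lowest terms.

Answer: 269079674/43046721

Derivation:
S_18 takes values m ≡ 0 (mod 2) with |m| ≤ 18; P(S_18=m) = C(18,(18+m)/2) · (1/3)^((18+m)/2) · (2/3)^((18-m)/2).
Distribution: P(S=-18)=262144/387420489, P(S=-16)=262144/43046721, P(S=-14)=1114112/43046721, P(S=-12)=8912896/129140163, P(S=-10)=5570560/43046721, P(S=-8)=7798784/43046721, P(S=-6)=25346048/129140163, P(S=-4)=7241728/43046721, P(S=-2)=4978688/43046721, P(S=0)=24893440/387420489, P(S=2)=1244672/43046721, P(S=4)=452608/43046721, P(S=6)=396032/129140163, P(S=8)=30464/43046721, P(S=10)=5440/43046721, P(S=12)=2176/129140163, P(S=14)=68/43046721, P(S=16)=4/43046721, P(S=18)=1/387420489
E[|S_18|] = Σ_m |m|·P(S_18=m) = 269079674/43046721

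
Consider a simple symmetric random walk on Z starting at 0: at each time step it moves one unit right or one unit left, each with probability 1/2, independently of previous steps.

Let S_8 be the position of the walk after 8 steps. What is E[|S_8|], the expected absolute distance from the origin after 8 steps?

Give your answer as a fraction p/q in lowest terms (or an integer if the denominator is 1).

S_8 takes values m ≡ 0 (mod 2) with |m| ≤ 8; P(S_8=m) = C(8,(8+m)/2)/2^8.
Total paths: 2^8 = 256
Distribution: P(S=-8)=1/256, P(S=-6)=8/256, P(S=-4)=28/256, P(S=-2)=56/256, P(S=0)=70/256, P(S=2)=56/256, P(S=4)=28/256, P(S=6)=8/256, P(S=8)=1/256
E[|S_8|] = Σ_m |m|·P(S_8=m) = 560/256 = 35/16

Answer: 35/16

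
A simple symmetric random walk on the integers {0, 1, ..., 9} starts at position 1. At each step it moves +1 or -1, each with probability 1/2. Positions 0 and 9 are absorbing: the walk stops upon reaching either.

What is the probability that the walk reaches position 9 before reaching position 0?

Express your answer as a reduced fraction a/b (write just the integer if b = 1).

Answer: 1/9

Derivation:
Symmetric walk (p = 1/2): the harmonic-function argument gives P(hit 9 before 0 | start at 1) = a/N.
P = 1/9 = 1/9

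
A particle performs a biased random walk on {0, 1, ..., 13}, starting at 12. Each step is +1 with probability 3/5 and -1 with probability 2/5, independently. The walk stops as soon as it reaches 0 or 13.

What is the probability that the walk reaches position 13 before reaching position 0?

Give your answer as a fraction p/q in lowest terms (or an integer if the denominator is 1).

Answer: 1582035/1586131

Derivation:
Biased walk: p = 3/5, q = 2/5, r = q/p = 2/3
Gambler's ruin: P(hit 13 before 0 | start at 12) = (1 - r^a)/(1 - r^N)
r^12 = 4096/531441; r^13 = 8192/1594323
P = (1 - 4096/531441) / (1 - 8192/1594323) = 527345/531441 / 1586131/1594323 = 1582035/1586131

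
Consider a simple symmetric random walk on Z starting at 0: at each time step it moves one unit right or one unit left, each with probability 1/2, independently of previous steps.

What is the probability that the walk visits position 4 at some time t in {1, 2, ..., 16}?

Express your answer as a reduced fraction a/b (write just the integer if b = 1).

Count via complement. Let g(t,s) = #length-t paths at position s with S_1..S_t all ≠ 4.
g(t,s) = g(t-1,s-1) + g(t-1,s+1) for s ≠ 4; g(t,4) = 0.
t=0: g(0,0)=1
t=1: g(1,-1)=1 g(1,1)=1
t=2: g(2,-2)=1 g(2,0)=2 g(2,2)=1
t=3: g(3,-3)=1 g(3,-1)=3 g(3,1)=3 g(3,3)=1
t=4: g(4,-4)=1 g(4,-2)=4 g(4,0)=6 g(4,2)=4
t=5: g(5,-5)=1 g(5,-3)=5 g(5,-1)=10 g(5,1)=10 g(5,3)=4
t=6: g(6,-6)=1 g(6,-4)=6 g(6,-2)=15 g(6,0)=20 g(6,2)=14
t=7: g(7,-7)=1 g(7,-5)=7 g(7,-3)=21 g(7,-1)=35 g(7,1)=34 g(7,3)=14
t=8: g(8,-8)=1 g(8,-6)=8 g(8,-4)=28 g(8,-2)=56 g(8,0)=69 g(8,2)=48
t=9: g(9,-9)=1 g(9,-7)=9 g(9,-5)=36 g(9,-3)=84 g(9,-1)=125 g(9,1)=117 g(9,3)=48
t=10: g(10,-10)=1 g(10,-8)=10 g(10,-6)=45 g(10,-4)=120 g(10,-2)=209 g(10,0)=242 g(10,2)=165
t=11: g(11,-11)=1 g(11,-9)=11 g(11,-7)=55 g(11,-5)=165 g(11,-3)=329 g(11,-1)=451 g(11,1)=407 g(11,3)=165
t=12: g(12,-12)=1 g(12,-10)=12 g(12,-8)=66 g(12,-6)=220 g(12,-4)=494 g(12,-2)=780 g(12,0)=858 g(12,2)=572
t=13: g(13,-13)=1 g(13,-11)=13 g(13,-9)=78 g(13,-7)=286 g(13,-5)=714 g(13,-3)=1274 g(13,-1)=1638 g(13,1)=1430 g(13,3)=572
t=14: g(14,-14)=1 g(14,-12)=14 g(14,-10)=91 g(14,-8)=364 g(14,-6)=1000 g(14,-4)=1988 g(14,-2)=2912 g(14,0)=3068 g(14,2)=2002
t=15: g(15,-15)=1 g(15,-13)=15 g(15,-11)=105 g(15,-9)=455 g(15,-7)=1364 g(15,-5)=2988 g(15,-3)=4900 g(15,-1)=5980 g(15,1)=5070 g(15,3)=2002
t=16: g(16,-16)=1 g(16,-14)=16 g(16,-12)=120 g(16,-10)=560 g(16,-8)=1819 g(16,-6)=4352 g(16,-4)=7888 g(16,-2)=10880 g(16,0)=11050 g(16,2)=7072
Paths never hitting 4: Σ_s g(16,s) = 43758
Paths hitting 4: 2^16 - 43758 = 21778
P = 21778/65536 = 10889/32768

Answer: 10889/32768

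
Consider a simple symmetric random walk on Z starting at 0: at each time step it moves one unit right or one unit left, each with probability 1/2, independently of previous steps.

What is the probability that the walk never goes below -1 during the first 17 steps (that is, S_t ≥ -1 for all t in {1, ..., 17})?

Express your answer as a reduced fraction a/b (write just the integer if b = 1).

Let f(t,s) = #length-t paths at position s with S_1..S_t all ≥ -1.
f(t,s) = f(t-1,s-1) + f(t-1,s+1) for s ≥ -1; f(t,s) = 0 for s < -1.
t=0: f(0,0)=1
t=1: f(1,-1)=1 f(1,1)=1
t=2: f(2,0)=2 f(2,2)=1
t=3: f(3,-1)=2 f(3,1)=3 f(3,3)=1
t=4: f(4,0)=5 f(4,2)=4 f(4,4)=1
t=5: f(5,-1)=5 f(5,1)=9 f(5,3)=5 f(5,5)=1
t=6: f(6,0)=14 f(6,2)=14 f(6,4)=6 f(6,6)=1
t=7: f(7,-1)=14 f(7,1)=28 f(7,3)=20 f(7,5)=7 f(7,7)=1
t=8: f(8,0)=42 f(8,2)=48 f(8,4)=27 f(8,6)=8 f(8,8)=1
t=9: f(9,-1)=42 f(9,1)=90 f(9,3)=75 f(9,5)=35 f(9,7)=9 f(9,9)=1
t=10: f(10,0)=132 f(10,2)=165 f(10,4)=110 f(10,6)=44 f(10,8)=10 f(10,10)=1
t=11: f(11,-1)=132 f(11,1)=297 f(11,3)=275 f(11,5)=154 f(11,7)=54 f(11,9)=11 f(11,11)=1
t=12: f(12,0)=429 f(12,2)=572 f(12,4)=429 f(12,6)=208 f(12,8)=65 f(12,10)=12 f(12,12)=1
t=13: f(13,-1)=429 f(13,1)=1001 f(13,3)=1001 f(13,5)=637 f(13,7)=273 f(13,9)=77 f(13,11)=13 f(13,13)=1
t=14: f(14,0)=1430 f(14,2)=2002 f(14,4)=1638 f(14,6)=910 f(14,8)=350 f(14,10)=90 f(14,12)=14 f(14,14)=1
t=15: f(15,-1)=1430 f(15,1)=3432 f(15,3)=3640 f(15,5)=2548 f(15,7)=1260 f(15,9)=440 f(15,11)=104 f(15,13)=15 f(15,15)=1
t=16: f(16,0)=4862 f(16,2)=7072 f(16,4)=6188 f(16,6)=3808 f(16,8)=1700 f(16,10)=544 f(16,12)=119 f(16,14)=16 f(16,16)=1
t=17: f(17,-1)=4862 f(17,1)=11934 f(17,3)=13260 f(17,5)=9996 f(17,7)=5508 f(17,9)=2244 f(17,11)=663 f(17,13)=135 f(17,15)=17 f(17,17)=1
Σ_s f(17,s) = 48620
P = 48620/131072 = 12155/32768

Answer: 12155/32768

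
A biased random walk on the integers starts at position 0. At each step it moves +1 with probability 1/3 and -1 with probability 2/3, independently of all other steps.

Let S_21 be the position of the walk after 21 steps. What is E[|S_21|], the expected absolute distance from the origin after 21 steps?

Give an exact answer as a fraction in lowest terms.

S_21 takes values m ≡ 1 (mod 2) with |m| ≤ 21; P(S_21=m) = C(21,(21+m)/2) · (1/3)^((21+m)/2) · (2/3)^((21-m)/2).
Distribution: P(S=-21)=2097152/10460353203, P(S=-19)=7340032/3486784401, P(S=-17)=36700160/3486784401, P(S=-15)=348651520/10460353203, P(S=-13)=87162880/1162261467, P(S=-11)=148176896/1162261467, P(S=-9)=592707584/3486784401, P(S=-7)=211681280/1162261467, P(S=-5)=185221120/1162261467, P(S=-3)=1203937280/10460353203, P(S=-1)=240787456/3486784401, P(S=1)=120393728/3486784401, P(S=3)=150492160/10460353203, P(S=5)=5788160/1162261467, P(S=7)=1653760/1162261467, P(S=9)=1157632/3486784401, P(S=11)=72352/1162261467, P(S=13)=10640/1162261467, P(S=15)=10640/10460353203, P(S=17)=280/3486784401, P(S=19)=14/3486784401, P(S=21)=1/10460353203
E[|S_21|] = Σ_m |m|·P(S_21=m) = 8406308099/1162261467

Answer: 8406308099/1162261467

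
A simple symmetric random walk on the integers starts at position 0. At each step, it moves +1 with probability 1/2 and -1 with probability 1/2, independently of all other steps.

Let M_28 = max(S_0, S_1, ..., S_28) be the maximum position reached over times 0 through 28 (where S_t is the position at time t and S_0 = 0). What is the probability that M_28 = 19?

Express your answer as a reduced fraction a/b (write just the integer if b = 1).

Let M_28 = max(S_0,...,S_28). Use the reflection principle: for j ≥ 1, #{paths with M_28 ≥ j} = #{S_28 ≥ j} + #{S_28 ≥ j+1}.
By reflection, #{M_28 ≥ 19} = #{S_28 ≥ 19} + #{S_28 ≥ 20} = 24158 + 24158 = 48316.
#{M_28 ≥ 20} = #{S_28 ≥ 20} + #{S_28 ≥ 21} = 24158 + 3683 = 27841.
#{M_28 = 19} = 48316 - 27841 = 20475.
P(M_28 = 19) = 20475/268435456 = 20475/268435456

Answer: 20475/268435456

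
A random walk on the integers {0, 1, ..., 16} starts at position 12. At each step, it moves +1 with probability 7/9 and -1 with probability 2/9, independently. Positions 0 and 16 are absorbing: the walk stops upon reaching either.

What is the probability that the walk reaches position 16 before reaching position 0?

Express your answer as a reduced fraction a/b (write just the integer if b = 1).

Biased walk: p = 7/9, q = 2/9, r = q/p = 2/7
Gambler's ruin: P(hit 16 before 0 | start at 12) = (1 - r^a)/(1 - r^N)
r^12 = 4096/13841287201; r^16 = 65536/33232930569601
P = (1 - 4096/13841287201) / (1 - 65536/33232930569601) = 13841283105/13841287201 / 33232930504065/33232930569601 = 13934138673/13934142769

Answer: 13934138673/13934142769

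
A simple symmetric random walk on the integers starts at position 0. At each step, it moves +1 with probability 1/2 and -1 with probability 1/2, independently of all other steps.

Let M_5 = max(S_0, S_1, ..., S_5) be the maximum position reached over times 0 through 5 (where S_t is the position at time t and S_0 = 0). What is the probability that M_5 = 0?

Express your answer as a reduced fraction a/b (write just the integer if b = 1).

Answer: 5/16

Derivation:
Let M_5 = max(S_0,...,S_5). Use the reflection principle: for j ≥ 1, #{paths with M_5 ≥ j} = #{S_5 ≥ j} + #{S_5 ≥ j+1}.
P(M_5 ≥ 0) = 1 since S_0 = 0, so #{M_5 ≥ 0} = 32.
#{M_5 ≥ 1} = #{S_5 ≥ 1} + #{S_5 ≥ 2} = 16 + 6 = 22.
#{M_5 = 0} = 32 - 22 = 10.
P(M_5 = 0) = 10/32 = 5/16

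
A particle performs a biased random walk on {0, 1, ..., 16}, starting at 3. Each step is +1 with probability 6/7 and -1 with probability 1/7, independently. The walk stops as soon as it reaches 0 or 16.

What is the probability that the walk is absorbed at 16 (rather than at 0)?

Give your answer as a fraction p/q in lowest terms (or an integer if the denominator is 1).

Biased walk: p = 6/7, q = 1/7, r = q/p = 1/6
Gambler's ruin: P(hit 16 before 0 | start at 3) = (1 - r^a)/(1 - r^N)
r^3 = 1/216; r^16 = 1/2821109907456
P = (1 - 1/216) / (1 - 1/2821109907456) = 215/216 / 2821109907455/2821109907456 = 561609842688/564221981491

Answer: 561609842688/564221981491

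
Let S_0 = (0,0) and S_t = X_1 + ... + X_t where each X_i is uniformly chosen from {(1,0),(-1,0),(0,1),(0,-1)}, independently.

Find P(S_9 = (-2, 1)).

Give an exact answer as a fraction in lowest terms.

Answer: 1323/32768

Derivation:
Let h be the number of horizontal steps (so 9-h are vertical). To end at (-2,1) need (h-2)/2 right-steps and ((9-h)+1)/2 up-steps.
Sum over h with 2 ≤ h ≤ 8, h ≡ 0 (mod 2), 9-h ≡ 1 (mod 2):
h=2: C(9,2)·C(2,0)·C(7,4) = 36·1·35 = 1260
h=4: C(9,4)·C(4,1)·C(5,3) = 126·4·10 = 5040
h=6: C(9,6)·C(6,2)·C(3,2) = 84·15·3 = 3780
h=8: C(9,8)·C(8,3)·C(1,1) = 9·56·1 = 504
Total favorable: 10584
Total paths: 4^9 = 262144
P = 10584/262144 = 1323/32768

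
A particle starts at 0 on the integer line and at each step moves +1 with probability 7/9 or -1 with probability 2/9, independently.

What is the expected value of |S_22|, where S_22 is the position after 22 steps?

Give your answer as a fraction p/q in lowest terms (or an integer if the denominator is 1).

S_22 takes values m ≡ 0 (mod 2) with |m| ≤ 22; P(S_22=m) = C(22,(22+m)/2) · (7/9)^((22+m)/2) · (2/9)^((22-m)/2).
Distribution: P(S=-22)=4194304/984770902183611232881, P(S=-20)=322961408/984770902183611232881, P(S=-18)=3956277248/328256967394537077627, P(S=-16)=276939407360/984770902183611232881, P(S=-14)=4604117647360/984770902183611232881, P(S=-12)=6445764706304/109418989131512359209, P(S=-10)=191761500012544/328256967394537077627, P(S=-8)=1534092000100352/328256967394537077627, P(S=-6)=3355826250219520/109418989131512359209, P(S=-4)=164435486260756480/984770902183611232881, P(S=-2)=748181462486441984/984770902183611232881, P(S=0)=952230952255471616/328256967394537077627, P(S=2)=9165222915458914304/984770902183611232881, P(S=4)=24675600157004769280/984770902183611232881, P(S=6)=6168900039251192320/109418989131512359209, P(S=8)=34545840219806676992/328256967394537077627, P(S=10)=52898317836578974144/328256967394537077627, P(S=12)=21781660285650165824/109418989131512359209, P(S=14)=190589527499438950960/984770902183611232881, P(S=16)=140434388683797121760/984770902183611232881, P(S=18)=24576018019664496308/328256967394537077627, P(S=20)=24576018019664496308/984770902183611232881, P(S=22)=3909821048582988049/984770902183611232881
E[|S_22|] = Σ_m |m|·P(S_22=m) = 12040846116050333282206/984770902183611232881

Answer: 12040846116050333282206/984770902183611232881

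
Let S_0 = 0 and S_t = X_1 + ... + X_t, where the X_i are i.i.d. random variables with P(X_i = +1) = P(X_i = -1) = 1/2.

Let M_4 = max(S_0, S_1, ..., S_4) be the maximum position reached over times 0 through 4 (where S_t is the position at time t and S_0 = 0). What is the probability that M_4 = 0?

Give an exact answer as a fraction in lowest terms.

Let M_4 = max(S_0,...,S_4). Use the reflection principle: for j ≥ 1, #{paths with M_4 ≥ j} = #{S_4 ≥ j} + #{S_4 ≥ j+1}.
P(M_4 ≥ 0) = 1 since S_0 = 0, so #{M_4 ≥ 0} = 16.
#{M_4 ≥ 1} = #{S_4 ≥ 1} + #{S_4 ≥ 2} = 5 + 5 = 10.
#{M_4 = 0} = 16 - 10 = 6.
P(M_4 = 0) = 6/16 = 3/8

Answer: 3/8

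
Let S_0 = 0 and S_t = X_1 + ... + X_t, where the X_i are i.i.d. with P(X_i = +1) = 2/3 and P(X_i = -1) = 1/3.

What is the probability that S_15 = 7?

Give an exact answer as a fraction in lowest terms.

Answer: 931840/4782969

Derivation:
To reach position 7 after 15 steps: need 11 steps of +1 and 4 steps of -1.
Number of such sequences: C(15,11) = 1365
Each has probability (2/3)^11 · (1/3)^4 = 2048/14348907
P = 1365 · 2048/14348907 = 931840/4782969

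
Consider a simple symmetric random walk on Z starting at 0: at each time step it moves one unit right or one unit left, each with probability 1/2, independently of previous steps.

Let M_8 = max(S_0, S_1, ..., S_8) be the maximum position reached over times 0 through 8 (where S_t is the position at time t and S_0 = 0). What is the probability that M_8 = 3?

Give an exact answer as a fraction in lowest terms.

Answer: 7/64

Derivation:
Let M_8 = max(S_0,...,S_8). Use the reflection principle: for j ≥ 1, #{paths with M_8 ≥ j} = #{S_8 ≥ j} + #{S_8 ≥ j+1}.
By reflection, #{M_8 ≥ 3} = #{S_8 ≥ 3} + #{S_8 ≥ 4} = 37 + 37 = 74.
#{M_8 ≥ 4} = #{S_8 ≥ 4} + #{S_8 ≥ 5} = 37 + 9 = 46.
#{M_8 = 3} = 74 - 46 = 28.
P(M_8 = 3) = 28/256 = 7/64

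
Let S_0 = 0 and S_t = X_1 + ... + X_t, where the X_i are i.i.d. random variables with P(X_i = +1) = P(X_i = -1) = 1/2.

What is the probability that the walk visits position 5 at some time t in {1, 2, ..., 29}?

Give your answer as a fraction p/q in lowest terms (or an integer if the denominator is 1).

Answer: 194129627/536870912

Derivation:
Count via complement. Let g(t,s) = #length-t paths at position s with S_1..S_t all ≠ 5.
g(t,s) = g(t-1,s-1) + g(t-1,s+1) for s ≠ 5; g(t,5) = 0.
t=0: g(0,0)=1
t=1: g(1,-1)=1 g(1,1)=1
t=2: g(2,-2)=1 g(2,0)=2 g(2,2)=1
t=3: g(3,-3)=1 g(3,-1)=3 g(3,1)=3 g(3,3)=1
t=4: g(4,-4)=1 g(4,-2)=4 g(4,0)=6 g(4,2)=4 g(4,4)=1
t=5: g(5,-5)=1 g(5,-3)=5 g(5,-1)=10 g(5,1)=10 g(5,3)=5
t=6: g(6,-6)=1 g(6,-4)=6 g(6,-2)=15 g(6,0)=20 g(6,2)=15 g(6,4)=5
t=7: g(7,-7)=1 g(7,-5)=7 g(7,-3)=21 g(7,-1)=35 g(7,1)=35 g(7,3)=20
t=8: g(8,-8)=1 g(8,-6)=8 g(8,-4)=28 g(8,-2)=56 g(8,0)=70 g(8,2)=55 g(8,4)=20
t=9: g(9,-9)=1 g(9,-7)=9 g(9,-5)=36 g(9,-3)=84 g(9,-1)=126 g(9,1)=125 g(9,3)=75
t=10: g(10,-10)=1 g(10,-8)=10 g(10,-6)=45 g(10,-4)=120 g(10,-2)=210 g(10,0)=251 g(10,2)=200 g(10,4)=75
t=11: g(11,-11)=1 g(11,-9)=11 g(11,-7)=55 g(11,-5)=165 g(11,-3)=330 g(11,-1)=461 g(11,1)=451 g(11,3)=275
t=12: g(12,-12)=1 g(12,-10)=12 g(12,-8)=66 g(12,-6)=220 g(12,-4)=495 g(12,-2)=791 g(12,0)=912 g(12,2)=726 g(12,4)=275
t=13: g(13,-13)=1 g(13,-11)=13 g(13,-9)=78 g(13,-7)=286 g(13,-5)=715 g(13,-3)=1286 g(13,-1)=1703 g(13,1)=1638 g(13,3)=1001
t=14: g(14,-14)=1 g(14,-12)=14 g(14,-10)=91 g(14,-8)=364 g(14,-6)=1001 g(14,-4)=2001 g(14,-2)=2989 g(14,0)=3341 g(14,2)=2639 g(14,4)=1001
t=15: g(15,-15)=1 g(15,-13)=15 g(15,-11)=105 g(15,-9)=455 g(15,-7)=1365 g(15,-5)=3002 g(15,-3)=4990 g(15,-1)=6330 g(15,1)=5980 g(15,3)=3640
t=16: g(16,-16)=1 g(16,-14)=16 g(16,-12)=120 g(16,-10)=560 g(16,-8)=1820 g(16,-6)=4367 g(16,-4)=7992 g(16,-2)=11320 g(16,0)=12310 g(16,2)=9620 g(16,4)=3640
t=17: g(17,-17)=1 g(17,-15)=17 g(17,-13)=136 g(17,-11)=680 g(17,-9)=2380 g(17,-7)=6187 g(17,-5)=12359 g(17,-3)=19312 g(17,-1)=23630 g(17,1)=21930 g(17,3)=13260
t=18: g(18,-18)=1 g(18,-16)=18 g(18,-14)=153 g(18,-12)=816 g(18,-10)=3060 g(18,-8)=8567 g(18,-6)=18546 g(18,-4)=31671 g(18,-2)=42942 g(18,0)=45560 g(18,2)=35190 g(18,4)=13260
t=19: g(19,-19)=1 g(19,-17)=19 g(19,-15)=171 g(19,-13)=969 g(19,-11)=3876 g(19,-9)=11627 g(19,-7)=27113 g(19,-5)=50217 g(19,-3)=74613 g(19,-1)=88502 g(19,1)=80750 g(19,3)=48450
t=20: g(20,-20)=1 g(20,-18)=20 g(20,-16)=190 g(20,-14)=1140 g(20,-12)=4845 g(20,-10)=15503 g(20,-8)=38740 g(20,-6)=77330 g(20,-4)=124830 g(20,-2)=163115 g(20,0)=169252 g(20,2)=129200 g(20,4)=48450
t=21: g(21,-21)=1 g(21,-19)=21 g(21,-17)=210 g(21,-15)=1330 g(21,-13)=5985 g(21,-11)=20348 g(21,-9)=54243 g(21,-7)=116070 g(21,-5)=202160 g(21,-3)=287945 g(21,-1)=332367 g(21,1)=298452 g(21,3)=177650
t=22: g(22,-22)=1 g(22,-20)=22 g(22,-18)=231 g(22,-16)=1540 g(22,-14)=7315 g(22,-12)=26333 g(22,-10)=74591 g(22,-8)=170313 g(22,-6)=318230 g(22,-4)=490105 g(22,-2)=620312 g(22,0)=630819 g(22,2)=476102 g(22,4)=177650
t=23: g(23,-23)=1 g(23,-21)=23 g(23,-19)=253 g(23,-17)=1771 g(23,-15)=8855 g(23,-13)=33648 g(23,-11)=100924 g(23,-9)=244904 g(23,-7)=488543 g(23,-5)=808335 g(23,-3)=1110417 g(23,-1)=1251131 g(23,1)=1106921 g(23,3)=653752
t=24: g(24,-24)=1 g(24,-22)=24 g(24,-20)=276 g(24,-18)=2024 g(24,-16)=10626 g(24,-14)=42503 g(24,-12)=134572 g(24,-10)=345828 g(24,-8)=733447 g(24,-6)=1296878 g(24,-4)=1918752 g(24,-2)=2361548 g(24,0)=2358052 g(24,2)=1760673 g(24,4)=653752
t=25: g(25,-25)=1 g(25,-23)=25 g(25,-21)=300 g(25,-19)=2300 g(25,-17)=12650 g(25,-15)=53129 g(25,-13)=177075 g(25,-11)=480400 g(25,-9)=1079275 g(25,-7)=2030325 g(25,-5)=3215630 g(25,-3)=4280300 g(25,-1)=4719600 g(25,1)=4118725 g(25,3)=2414425
t=26: g(26,-26)=1 g(26,-24)=26 g(26,-22)=325 g(26,-20)=2600 g(26,-18)=14950 g(26,-16)=65779 g(26,-14)=230204 g(26,-12)=657475 g(26,-10)=1559675 g(26,-8)=3109600 g(26,-6)=5245955 g(26,-4)=7495930 g(26,-2)=8999900 g(26,0)=8838325 g(26,2)=6533150 g(26,4)=2414425
t=27: g(27,-27)=1 g(27,-25)=27 g(27,-23)=351 g(27,-21)=2925 g(27,-19)=17550 g(27,-17)=80729 g(27,-15)=295983 g(27,-13)=887679 g(27,-11)=2217150 g(27,-9)=4669275 g(27,-7)=8355555 g(27,-5)=12741885 g(27,-3)=16495830 g(27,-1)=17838225 g(27,1)=15371475 g(27,3)=8947575
t=28: g(28,-28)=1 g(28,-26)=28 g(28,-24)=378 g(28,-22)=3276 g(28,-20)=20475 g(28,-18)=98279 g(28,-16)=376712 g(28,-14)=1183662 g(28,-12)=3104829 g(28,-10)=6886425 g(28,-8)=13024830 g(28,-6)=21097440 g(28,-4)=29237715 g(28,-2)=34334055 g(28,0)=33209700 g(28,2)=24319050 g(28,4)=8947575
t=29: g(29,-29)=1 g(29,-27)=29 g(29,-25)=406 g(29,-23)=3654 g(29,-21)=23751 g(29,-19)=118754 g(29,-17)=474991 g(29,-15)=1560374 g(29,-13)=4288491 g(29,-11)=9991254 g(29,-9)=19911255 g(29,-7)=34122270 g(29,-5)=50335155 g(29,-3)=63571770 g(29,-1)=67543755 g(29,1)=57528750 g(29,3)=33266625
Paths never hitting 5: Σ_s g(29,s) = 342741285
Paths hitting 5: 2^29 - 342741285 = 194129627
P = 194129627/536870912 = 194129627/536870912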